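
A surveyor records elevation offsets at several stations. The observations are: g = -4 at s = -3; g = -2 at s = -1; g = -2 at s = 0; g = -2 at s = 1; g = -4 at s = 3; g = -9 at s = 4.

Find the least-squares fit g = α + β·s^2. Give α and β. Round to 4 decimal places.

α = -1.4216, β = -0.4020

Entries of XᵀX: Σ1 = 6, Σs^2 = 36, Σs^2·s^2 = 420.
And Σg = -23, Σs^2·g = -220.
So XᵀX·[α, β]ᵀ = Xᵀg: [[6, 36]; [36, 420]]·[α, β]ᵀ = [-23, -220]ᵀ.
Determinant 6·420 − 36² = 1224.
α = ((-23)·420 − 36·(-220))/1224 = -145/102; β = (6·(-220) − 36·(-23))/1224 = -41/102.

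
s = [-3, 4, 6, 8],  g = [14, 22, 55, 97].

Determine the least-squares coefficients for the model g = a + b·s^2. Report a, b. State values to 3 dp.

a = -0.850, b = 1.531

Compute the Gram sums: Σ1 = 4, Σs^2 = 125, Σs^2·s^2 = 5729.
For Xᵀg: Σg = 188, Σs^2·g = 8666.
Normal equations: [[4, 125]; [125, 5729]]·[a, b]ᵀ = [188, 8666]ᵀ.
det = 4·5729 − 125² = 7291.
a = (188·5729 − 125·8666)/7291 = -6198/7291; b = (4·8666 − 125·188)/7291 = 11164/7291.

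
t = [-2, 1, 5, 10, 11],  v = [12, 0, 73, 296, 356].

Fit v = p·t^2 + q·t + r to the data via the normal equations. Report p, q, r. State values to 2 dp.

From the data, Σt^2·t^2 = 25283, Σt^2·t = 2449, Σt^2 = 251, Σt·t = 251, Σt = 25, Σ1 = 5.
Right-hand side: Σt^2·v = 74549, Σt·v = 7217, Σv = 737.
MᵀM·[p, q, r]ᵀ = Mᵀv becomes [[25283, 2449, 251]; [2449, 251, 25]; [251, 25, 5]]·[p, q, r]ᵀ = [74549, 7217, 737]ᵀ.
Inverting the 3×3 Gram matrix, [p, q, r]ᵀ = [214289/71832, -5689/23944, -10492/8979]ᵀ.

p = 2.98, q = -0.24, r = -1.17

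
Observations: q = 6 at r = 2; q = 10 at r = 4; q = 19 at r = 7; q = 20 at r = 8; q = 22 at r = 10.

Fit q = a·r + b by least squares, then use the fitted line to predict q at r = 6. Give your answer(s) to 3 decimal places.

The normal system XᵀX·[a, b]ᵀ = Xᵀq is [[233, 31]; [31, 5]]·[a, b]ᵀ = [565, 77]ᵀ.
Eliminating b: 5·(row 1) − 31·(row 2) gives 204·a = 5·565 − 31·77 = 438, so a = 73/34.
Then b = (77 − 31·(73/34))/5 = 71/34.
At r = 6: q̂ = (73/34)·(6) + (71/34)·(1) = 509/34.

q̂ = 14.971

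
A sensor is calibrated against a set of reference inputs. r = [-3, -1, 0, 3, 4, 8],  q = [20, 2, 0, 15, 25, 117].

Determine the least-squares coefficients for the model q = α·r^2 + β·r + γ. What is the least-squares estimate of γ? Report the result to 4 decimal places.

γ = -0.6780

Forming AᵀA = [[4515, 575, 99]; [575, 99, 11]; [99, 11, 6]] and Aᵀq = [8205, 1019, 179]ᵀ gives AᵀA·[α, β, γ]ᵀ = Aᵀq.
Row-reducing yields α = 426451/216948, β = -75829/72316, γ = -36775/54237.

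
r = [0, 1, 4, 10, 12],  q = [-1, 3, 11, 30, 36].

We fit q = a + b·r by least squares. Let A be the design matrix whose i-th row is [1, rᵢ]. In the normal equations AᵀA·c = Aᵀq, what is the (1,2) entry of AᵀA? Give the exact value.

Row 1 ↔ basis 1, column 2 ↔ basis r, so (AᵀA)_{1,2} = Σᵢ r = (1)·(0) + (1)·(1) + (1)·(4) + (1)·(10) + (1)·(12) = 27.

27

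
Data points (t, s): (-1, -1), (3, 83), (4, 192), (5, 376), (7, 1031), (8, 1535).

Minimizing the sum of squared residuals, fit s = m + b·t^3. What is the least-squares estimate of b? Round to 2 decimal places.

b = 3.00

Compute the Gram sums: Σ1 = 6, Σt^3 = 1070, Σt^3·t^3 = 400244.
Right-hand side: Σs = 3216, Σt^3·s = 1201083.
Determinant 6·400244 − 1070² = 1256564.
m = (3216·400244 − 1070·1201083)/1256564 = 1012947/628282; b = (6·1201083 − 1070·3216)/1256564 = 1882689/628282.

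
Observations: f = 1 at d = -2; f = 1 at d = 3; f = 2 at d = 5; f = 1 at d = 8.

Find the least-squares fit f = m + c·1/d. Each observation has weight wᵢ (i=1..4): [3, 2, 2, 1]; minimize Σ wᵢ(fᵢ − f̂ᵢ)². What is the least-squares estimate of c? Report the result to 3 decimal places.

Forming MᵀWM = [[8, -37/120]; [-37/120, 15377/14400]] and MᵀWf = [10, 11/120]ᵀ gives MᵀWM·[m, c]ᵀ = MᵀWf.
Δ = 8·(15377/14400) − (-37/120)² = 40549/4800.
m = (10·(15377/14400) − (-37/120)·(11/120))/(40549/4800) = 154177/121647; c = (8·(11/120) − (-37/120)·10)/(40549/4800) = 18320/40549.

c = 0.452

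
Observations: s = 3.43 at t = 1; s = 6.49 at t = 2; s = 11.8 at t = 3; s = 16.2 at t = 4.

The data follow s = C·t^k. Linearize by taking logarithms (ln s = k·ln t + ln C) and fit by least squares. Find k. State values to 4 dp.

Linearized form: ln s = k·ln t + ln C. From the 4 transformed points,
XᵀX = [[3.6092, 3.1781]; [3.1781, 4]], rhs = [7.8687, 8.3559]ᵀ  (here Σln t = 3.1781, Σ(ln t)² = 3.6092, Σln s = 8.3559, Σln t·ln s = 7.8687).
Solving (det = 4.3368): k = 1.13428, ln C = 1.18778.

k = 1.1343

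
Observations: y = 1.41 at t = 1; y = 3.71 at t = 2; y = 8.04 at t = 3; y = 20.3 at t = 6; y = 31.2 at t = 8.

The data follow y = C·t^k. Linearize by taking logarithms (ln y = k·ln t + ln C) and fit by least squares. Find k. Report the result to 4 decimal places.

Taking logs, ln y = k·ln t + ln C, so regress ln y on ln t.
XᵀX = [[9.2219, 5.6630]; [5.6630, 5]], rhs = [15.7472, 10.1901]ᵀ  (here Σln t = 5.6630, Σ(ln t)² = 9.2219, Σln y = 10.1901, Σln t·ln y = 15.7472).
Δ = 9.2219·5 − (5.6630)² = 14.0403; k = (15.7472·5 − 5.6630·10.1901)/14.0403 = 1.49782, ln C = (9.2219·10.1901 − 5.6630·15.7472)/14.0403 = 0.34160.

k = 1.4978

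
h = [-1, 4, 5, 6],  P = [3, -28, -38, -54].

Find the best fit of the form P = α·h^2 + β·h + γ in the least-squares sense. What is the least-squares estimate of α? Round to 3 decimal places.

The normal system MᵀM·[α, β, γ]ᵀ = MᵀP is [[2178, 404, 78]; [404, 78, 14]; [78, 14, 4]]·[α, β, γ]ᵀ = [-3339, -629, -117]ᵀ.
Solving the 3×3 system (Gaussian elimination) gives α = -1913/1892, β = -5679/1892, γ = 1839/1892.

α = -1.011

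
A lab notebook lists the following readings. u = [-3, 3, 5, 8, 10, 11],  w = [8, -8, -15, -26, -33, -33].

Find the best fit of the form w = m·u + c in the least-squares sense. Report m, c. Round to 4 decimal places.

Forming AᵀA = [[328, 34]; [34, 6]] and Aᵀw = [-1024, -107]ᵀ gives AᵀA·[m, c]ᵀ = Aᵀw.
Eliminating c: 6·(row 1) − 34·(row 2) gives 812·m = 6·(-1024) − 34·(-107) = -2506, so m = -179/58.
Then c = ((-107) − 34·(-179/58))/6 = -10/29.

m = -3.0862, c = -0.3448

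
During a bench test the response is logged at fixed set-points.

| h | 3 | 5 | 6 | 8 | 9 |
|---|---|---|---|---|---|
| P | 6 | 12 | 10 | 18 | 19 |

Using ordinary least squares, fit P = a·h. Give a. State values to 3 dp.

Setting ∂/∂a … = 0 gives: 215·a = 453.
Hence a = 453 / 215 ≈ 2.10698.

a = 2.107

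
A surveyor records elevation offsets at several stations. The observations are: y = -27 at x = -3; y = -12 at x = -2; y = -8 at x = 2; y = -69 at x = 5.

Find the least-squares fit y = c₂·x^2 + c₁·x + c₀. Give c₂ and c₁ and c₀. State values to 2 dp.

With design matrix A, AᵀA = [[738, 98, 42]; [98, 42, 2]; [42, 2, 4]] and Aᵀy = [-2048, -256, -116]ᵀ.
Inverting the 3×3 Gram matrix, [c₂, c₁, c₀]ᵀ = [-2348/781, 58/71, 1686/781]ᵀ.

c₂ = -3.01, c₁ = 0.82, c₀ = 2.16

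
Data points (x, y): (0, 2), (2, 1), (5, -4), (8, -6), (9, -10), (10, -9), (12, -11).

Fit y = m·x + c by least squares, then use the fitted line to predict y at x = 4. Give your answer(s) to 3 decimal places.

Forming MᵀM = [[418, 46]; [46, 7]] and Mᵀy = [-378, -37]ᵀ gives MᵀM·[m, c]ᵀ = Mᵀy.
Determinant 418·7 − 46² = 810.
m = ((-378)·7 − 46·(-37))/810 = -472/405; c = (418·(-37) − 46·(-378))/810 = 961/405.
At x = 4: ŷ = (-472/405)·(4) + (961/405)·(1) = -103/45.

ŷ = -2.289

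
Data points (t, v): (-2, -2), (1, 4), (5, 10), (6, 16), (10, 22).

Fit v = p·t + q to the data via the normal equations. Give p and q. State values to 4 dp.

p = 2.0233, q = 1.9070

The normal equations are: 166·p + 20·q = 374;  20·p + 5·q = 50.
Δ = 166·5 − 20² = 430.
p = (374·5 − 20·50)/430 = 87/43; q = (166·50 − 20·374)/430 = 82/43.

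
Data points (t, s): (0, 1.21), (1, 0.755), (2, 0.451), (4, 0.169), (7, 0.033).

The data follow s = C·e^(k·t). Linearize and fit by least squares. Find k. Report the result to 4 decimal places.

Taking logs, ln s = k·t + ln C, so regress ln s on t.
Σt = 14.0000, Σ(t)² = 70.0000, Σln s = -6.0758, Σt·ln s = -32.8638.
Equations: 70.0000·k + 14.0000·ln C = -32.8638;  14.0000·k + 5·ln C = -6.0758.
Δ = 70.0000·5 − (14.0000)² = 154.0000; k = (-32.8638·5 − 14.0000·-6.0758)/154.0000 = -0.51466, ln C = (70.0000·-6.0758 − 14.0000·-32.8638)/154.0000 = 0.22588.

k = -0.5147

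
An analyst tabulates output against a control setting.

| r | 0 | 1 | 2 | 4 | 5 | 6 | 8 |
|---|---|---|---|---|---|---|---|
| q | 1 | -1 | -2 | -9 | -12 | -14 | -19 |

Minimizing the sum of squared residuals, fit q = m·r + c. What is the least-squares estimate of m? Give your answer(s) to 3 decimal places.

Forming XᵀX = [[146, 26]; [26, 7]] and Xᵀq = [-337, -56]ᵀ gives XᵀX·[m, c]ᵀ = Xᵀq.
Eliminating c: 7·(row 1) − 26·(row 2) gives 346·m = 7·(-337) − 26·(-56) = -903, so m = -903/346.
Then c = ((-56) − 26·(-903/346))/7 = 293/173.

m = -2.610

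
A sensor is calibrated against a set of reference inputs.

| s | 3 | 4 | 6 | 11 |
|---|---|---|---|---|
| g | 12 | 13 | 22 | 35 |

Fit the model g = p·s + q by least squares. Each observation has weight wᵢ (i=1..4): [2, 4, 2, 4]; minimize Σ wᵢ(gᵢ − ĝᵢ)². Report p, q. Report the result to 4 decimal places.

p = 3.0076, q = 2.1170

The normal system MᵀWM·[p, q]ᵀ = MᵀWg is [[638, 78]; [78, 12]]·[p, q]ᵀ = [2084, 260]ᵀ.
det = 638·12 − 78² = 1572.
p = (2084·12 − 78·260)/1572 = 394/131; q = (638·260 − 78·2084)/1572 = 832/393.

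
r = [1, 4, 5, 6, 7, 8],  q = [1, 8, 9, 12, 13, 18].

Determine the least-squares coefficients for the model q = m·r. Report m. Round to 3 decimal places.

The normal equations are: 191·m = 385.
Hence m = 385 / 191 ≈ 2.01571.

m = 2.016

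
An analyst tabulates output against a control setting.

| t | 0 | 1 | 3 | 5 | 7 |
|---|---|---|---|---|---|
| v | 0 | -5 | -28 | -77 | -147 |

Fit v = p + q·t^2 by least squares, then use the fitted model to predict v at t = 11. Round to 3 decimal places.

v̂ = -362.588

Setting ∂/∂p … = 0 gives: 5·p + 84·q = -257;  84·p + 3108·q = -9385.
(Σ1 = 5, Σt^2 = 84, Σt^2·t^2 = 3108, Σv = -257, Σt^2·v = -9385.)
Determinant 5·3108 − 84² = 8484.
p = ((-257)·3108 − 84·(-9385))/8484 = -124/101; q = (5·(-9385) − 84·(-257))/8484 = -25337/8484.
At t = 11: v̂ = (-124/101)·(1) + (-25337/8484)·(121) = -3076193/8484.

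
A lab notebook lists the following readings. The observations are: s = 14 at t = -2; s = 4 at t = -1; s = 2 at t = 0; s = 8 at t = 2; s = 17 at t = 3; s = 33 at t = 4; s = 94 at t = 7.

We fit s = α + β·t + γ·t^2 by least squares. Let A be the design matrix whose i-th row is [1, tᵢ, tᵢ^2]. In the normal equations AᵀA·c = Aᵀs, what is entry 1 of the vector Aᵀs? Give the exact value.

Entry 1 ↔ basis 1, so (Aᵀs)_{1} = Σᵢ sᵢ = (1)·(14) + (1)·(4) + (1)·(2) + (1)·(8) + (1)·(17) + (1)·(33) + (1)·(94) = 172.

172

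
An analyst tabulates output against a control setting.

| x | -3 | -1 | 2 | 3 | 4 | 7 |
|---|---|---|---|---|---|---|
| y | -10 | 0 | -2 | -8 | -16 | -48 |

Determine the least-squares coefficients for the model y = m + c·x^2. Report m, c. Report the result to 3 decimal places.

m = 0.673, c = -1.000

With design matrix A, AᵀA = [[6, 88]; [88, 2836]] and Aᵀy = [-84, -2778]ᵀ.
det = 6·2836 − 88² = 9272.
m = ((-84)·2836 − 88·(-2778))/9272 = 780/1159; c = (6·(-2778) − 88·(-84))/9272 = -2319/2318.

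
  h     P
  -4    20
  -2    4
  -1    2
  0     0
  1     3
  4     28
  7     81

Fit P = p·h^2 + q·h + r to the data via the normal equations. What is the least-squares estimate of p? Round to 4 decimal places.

p = 1.4928

AᵀA·[p, q, r]ᵀ = AᵀP reads: 2931·p + 335·q + 87·r = 4758;  335·p + 87·q + 5·r = 592;  87·p + 5·q + 7·r = 138.
(Σh^2·h^2 = 2931, Σh^2·h = 335, Σh^2 = 87, Σh·h = 87, Σh = 5, Σ1 = 7, Σh^2·P = 4758, Σh·P = 592, ΣP = 138.)
Solving the 3×3 system (Gaussian elimination) gives p = 208645/139769, q = 144264/139769, r = 8463/19967.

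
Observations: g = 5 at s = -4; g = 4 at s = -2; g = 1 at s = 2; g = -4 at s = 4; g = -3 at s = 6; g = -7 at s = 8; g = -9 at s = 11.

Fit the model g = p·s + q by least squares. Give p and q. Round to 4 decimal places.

p = -0.9817, q = 1.6489

Forming AᵀA = [[261, 25]; [25, 7]] and Aᵀg = [-215, -13]ᵀ gives AᵀA·[p, q]ᵀ = Aᵀg.
Eliminating q: 7·(row 1) − 25·(row 2) gives 1202·p = 7·(-215) − 25·(-13) = -1180, so p = -590/601.
Then q = ((-13) − 25·(-590/601))/7 = 991/601.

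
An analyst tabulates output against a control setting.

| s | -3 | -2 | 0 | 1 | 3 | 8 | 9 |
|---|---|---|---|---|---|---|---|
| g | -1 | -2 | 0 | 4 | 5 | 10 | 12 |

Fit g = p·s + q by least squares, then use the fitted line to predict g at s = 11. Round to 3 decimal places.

ĝ = 13.946

Normal-equation sums: Σs·s = 168, Σs = 16, Σ1 = 7.
For Mᵀg: Σs·g = 214, Σg = 28.
Determinant 168·7 − 16² = 920.
p = (214·7 − 16·28)/920 = 105/92; q = (168·28 − 16·214)/920 = 32/23.
At s = 11: ĝ = (105/92)·(11) + (32/23)·(1) = 1283/92.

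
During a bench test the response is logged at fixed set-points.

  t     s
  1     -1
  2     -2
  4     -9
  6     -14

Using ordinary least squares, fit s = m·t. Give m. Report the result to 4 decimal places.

The normal system MᵀM·[m]ᵀ = Mᵀs is [[57]]·[m]ᵀ = [-125]ᵀ.
Hence m = -125 / 57 ≈ -2.19298.

m = -2.1930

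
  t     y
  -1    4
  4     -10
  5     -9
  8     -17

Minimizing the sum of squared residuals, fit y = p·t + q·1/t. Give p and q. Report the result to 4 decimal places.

p = -2.0472, q = -2.0001

Setting ∂/∂p … = 0 gives: 106·p + 4·q = -225;  4·p + (1789/1600)·q = -417/40.
Determinant 106·(1789/1600) − 4² = 82017/800.
p = ((-225)·(1789/1600) − 4·(-417/40))/(82017/800) = -111935/54678; q = (106·(-417/40) − 4·(-225))/(82017/800) = -54680/27339.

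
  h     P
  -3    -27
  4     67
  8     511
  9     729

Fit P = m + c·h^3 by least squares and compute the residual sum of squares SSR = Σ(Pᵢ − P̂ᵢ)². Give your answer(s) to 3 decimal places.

SSR = 6.642

The normal equations are: 4·m + 1278·c = 1280;  1278·m + 798410·c = 798090.
(Σ1 = 4, Σh^3 = 1278, Σh^3·h^3 = 798410, ΣP = 1280, Σh^3·P = 798090.)
det = 4·798410 − 1278² = 1560356.
m = (1280·798410 − 1278·798090)/1560356 = 71635/55727; c = (4·798090 − 1278·1280)/1560356 = 55590/55727.
Residuals: -10762/7961, 14902/7961, -8174/7961, 4034/7961; SSR = 52880/7961.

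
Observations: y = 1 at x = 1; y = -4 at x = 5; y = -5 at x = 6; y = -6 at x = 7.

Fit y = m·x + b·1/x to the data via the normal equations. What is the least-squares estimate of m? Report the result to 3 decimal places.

From the data, Σx·x = 111, Σx·1/x = 4, Σ1/x·1/x = 47989/44100.
Right-hand side: Σx·y = -91, Σ1/x·y = -313/210.
So MᵀM·[m, b]ᵀ = Mᵀy: [[111, 4]; [4, 47989/44100]]·[m, b]ᵀ = [-91, -313/210]ᵀ.
Δ = 111·(47989/44100) − 4² = 1540393/14700.
m = ((-91)·(47989/44100) − 4·(-313/210))/(1540393/14700) = -4104079/4621179; b = (111·(-313/210) − 4·(-91))/(1540393/14700) = 2918790/1540393.

m = -0.888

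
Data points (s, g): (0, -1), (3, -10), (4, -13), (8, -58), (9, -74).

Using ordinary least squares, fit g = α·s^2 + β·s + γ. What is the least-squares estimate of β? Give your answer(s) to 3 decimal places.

The normal equations are: 10994·α + 1332·β + 170·γ = -10004;  1332·α + 170·β + 24·γ = -1212;  170·α + 24·β + 5·γ = -156.
(Σs^2·s^2 = 10994, Σs^2·s = 1332, Σs^2 = 170, Σs·s = 170, Σs = 24, Σ1 = 5, Σs^2·g = -10004, Σs·g = -1212, Σg = -156.)
Row-reducing yields α = -23186/24339, β = 4198/8113, γ = -31504/24339.

β = 0.517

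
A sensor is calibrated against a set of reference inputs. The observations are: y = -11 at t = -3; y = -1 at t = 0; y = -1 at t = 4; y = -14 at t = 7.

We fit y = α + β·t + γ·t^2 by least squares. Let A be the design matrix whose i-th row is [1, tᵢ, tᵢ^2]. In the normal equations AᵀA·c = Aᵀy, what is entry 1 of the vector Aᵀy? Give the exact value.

Entry 1 ↔ basis 1, so (Aᵀy)_{1} = Σᵢ yᵢ = (1)·(-11) + (1)·(-1) + (1)·(-1) + (1)·(-14) = -27.

-27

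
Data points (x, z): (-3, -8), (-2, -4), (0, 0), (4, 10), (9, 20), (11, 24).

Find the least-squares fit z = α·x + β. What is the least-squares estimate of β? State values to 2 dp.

Forming MᵀM = [[231, 19]; [19, 6]] and Mᵀz = [516, 42]ᵀ gives MᵀM·[α, β]ᵀ = Mᵀz.
Determinant 231·6 − 19² = 1025.
α = (516·6 − 19·42)/1025 = 2298/1025; β = (231·42 − 19·516)/1025 = -102/1025.

β = -0.10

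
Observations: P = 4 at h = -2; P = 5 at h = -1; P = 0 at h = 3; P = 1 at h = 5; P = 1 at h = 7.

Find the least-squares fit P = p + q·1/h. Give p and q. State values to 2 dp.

XᵀX·[p, q]ᵀ = XᵀP reads: 5·p + (-173/210)·q = 11;  (-173/210)·p + (62689/44100)·q = -233/35.
Eliminating q: (62689/44100)·(row 1) − (-173/210)·(row 2) gives (70879/11025)·p = (62689/44100)·11 − (-173/210)·(-233/35) = 17909/1764, so p = 447725/283516.
Then q = ((-233/35) − (-173/210)·(447725/283516))/(62689/44100) = -534135/141758.

p = 1.58, q = -3.77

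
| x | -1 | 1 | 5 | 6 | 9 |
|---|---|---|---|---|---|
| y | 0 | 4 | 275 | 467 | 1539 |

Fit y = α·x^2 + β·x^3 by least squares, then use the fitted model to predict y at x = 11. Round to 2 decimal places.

ŷ = 2783.78

AᵀA·[α, β]ᵀ = Aᵀy reads: 8484·α + 69950·β = 148350;  69950·α + 593724·β = 1257182.
(Σx^2·x^2 = 8484, Σx^2·x^3 = 69950, Σx^3·x^3 = 593724, Σx^2·y = 148350, Σx^3·y = 1257182.)
Determinant 8484·593724 − 69950² = 144151916.
α = (148350·593724 − 69950·1257182)/144151916 = 34768625/36037979; β = (8484·1257182 − 69950·148350)/144151916 = 72212397/36037979.
At x = 11: ŷ = (34768625/36037979)·(121) + (72212397/36037979)·(1331) = 100321704032/36037979.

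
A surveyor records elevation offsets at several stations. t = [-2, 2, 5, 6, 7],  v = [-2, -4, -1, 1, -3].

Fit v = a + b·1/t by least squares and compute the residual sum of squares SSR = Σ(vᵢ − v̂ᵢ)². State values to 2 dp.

SSR = 14.25

The normal system AᵀA·[a, b]ᵀ = Aᵀv is [[5, 107/210]; [107/210, 25939/44100]]·[a, b]ᵀ = [-9, -307/210]ᵀ.
det = 5·(25939/44100) − (107/210)² = 59123/22050.
a = ((-9)·(25939/44100) − (107/210)·(-307/210))/(59123/22050) = -100301/59123; b = (5·(-307/210) − (107/210)·(-9))/(59123/22050) = -60060/59123.
Residuals: -47975/59123, -106161/59123, 53190/59123, 169434/59123, -68488/59123; SSR = 842302/59123.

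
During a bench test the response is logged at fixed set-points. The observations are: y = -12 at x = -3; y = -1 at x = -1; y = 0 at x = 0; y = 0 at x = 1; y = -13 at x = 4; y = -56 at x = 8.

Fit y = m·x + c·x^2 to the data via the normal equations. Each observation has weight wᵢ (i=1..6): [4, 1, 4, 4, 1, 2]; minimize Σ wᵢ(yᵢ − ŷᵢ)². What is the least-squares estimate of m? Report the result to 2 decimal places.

m = 0.96

From the data, Σwᵢ·x·x = 185, Σwᵢ·x·x^2 = 983, Σwᵢ·x^2·x^2 = 8777.
For AᵀWy: Σwᵢ·x·y = -803, Σwᵢ·x^2·y = -7809.
Normal equations: [[185, 983]; [983, 8777]]·[m, c]ᵀ = [-803, -7809]ᵀ.
det = 185·8777 − 983² = 657456.
m = ((-803)·8777 − 983·(-7809))/657456 = 157079/164364; c = (185·(-7809) − 983·(-803))/657456 = -163829/164364.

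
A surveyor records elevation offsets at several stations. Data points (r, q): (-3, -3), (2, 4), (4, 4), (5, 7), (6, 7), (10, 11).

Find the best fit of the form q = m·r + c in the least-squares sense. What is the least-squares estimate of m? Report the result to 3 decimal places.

Entries of XᵀX: Σr·r = 190, Σr = 24, Σ1 = 6.
And Σr·q = 220, Σq = 30.
Normal equations: [[190, 24]; [24, 6]]·[m, c]ᵀ = [220, 30]ᵀ.
Eliminating c: 6·(row 1) − 24·(row 2) gives 564·m = 6·220 − 24·30 = 600, so m = 50/47.
Then c = (30 − 24·(50/47))/6 = 35/47.

m = 1.064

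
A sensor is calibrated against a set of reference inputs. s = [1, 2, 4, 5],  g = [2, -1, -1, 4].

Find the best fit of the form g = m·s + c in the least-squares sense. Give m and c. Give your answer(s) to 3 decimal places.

m = 0.400, c = -0.200

Normal-equation sums: Σs·s = 46, Σs = 12, Σ1 = 4.
Moment sums: Σs·g = 16, Σg = 4.
Eliminating c: 4·(row 1) − 12·(row 2) gives 40·m = 4·16 − 12·4 = 16, so m = 2/5.
Then c = (4 − 12·(2/5))/4 = -1/5.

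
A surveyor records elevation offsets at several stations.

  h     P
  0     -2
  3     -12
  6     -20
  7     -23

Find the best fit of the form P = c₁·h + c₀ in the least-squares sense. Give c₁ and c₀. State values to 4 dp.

Compute the Gram sums: Σh·h = 94, Σh = 16, Σ1 = 4.
For AᵀP: Σh·P = -317, ΣP = -57.
Δ = 94·4 − 16² = 120.
c₁ = ((-317)·4 − 16·(-57))/120 = -89/30; c₀ = (94·(-57) − 16·(-317))/120 = -143/60.

c₁ = -2.9667, c₀ = -2.3833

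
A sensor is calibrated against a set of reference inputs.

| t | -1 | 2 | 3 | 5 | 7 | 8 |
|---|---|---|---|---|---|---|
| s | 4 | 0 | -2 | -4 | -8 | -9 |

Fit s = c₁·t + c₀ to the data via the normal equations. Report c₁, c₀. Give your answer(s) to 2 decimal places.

c₁ = -1.46, c₀ = 2.69

The normal system AᵀA·[c₁, c₀]ᵀ = Aᵀs is [[152, 24]; [24, 6]]·[c₁, c₀]ᵀ = [-158, -19]ᵀ.
Eliminating c₀: 6·(row 1) − 24·(row 2) gives 336·c₁ = 6·(-158) − 24·(-19) = -492, so c₁ = -41/28.
Then c₀ = ((-19) − 24·(-41/28))/6 = 113/42.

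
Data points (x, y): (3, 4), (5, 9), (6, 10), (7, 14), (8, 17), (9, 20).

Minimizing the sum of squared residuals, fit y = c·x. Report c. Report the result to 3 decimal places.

c = 2.011

Setting ∂/∂c … = 0 gives: 264·c = 531.
(Σx·x = 264, Σx·y = 531.)
c = 531/264 = 2.01136.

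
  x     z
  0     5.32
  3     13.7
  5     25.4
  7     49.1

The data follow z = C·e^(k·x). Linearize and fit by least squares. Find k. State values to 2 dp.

k = 0.32

Taking logs, ln z = k·x + ln C, so regress ln z on x.
Σx = 15.0000, Σ(x)² = 83.0000, Σln z = 11.4175, Σx·ln z = 51.2829.
Equations: 83.0000·k + 15.0000·ln C = 51.2829;  15.0000·k + 4·ln C = 11.4175.
Solving (det = 107.0000): k = 0.31654, ln C = 1.66735.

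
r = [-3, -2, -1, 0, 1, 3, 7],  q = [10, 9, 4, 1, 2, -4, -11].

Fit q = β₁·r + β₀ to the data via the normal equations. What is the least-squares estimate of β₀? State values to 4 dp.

Normal-equation sums: Σr·r = 73, Σr = 5, Σ1 = 7.
Moment sums: Σr·q = -139, Σq = 11.
Normal equations: [[73, 5]; [5, 7]]·[β₁, β₀]ᵀ = [-139, 11]ᵀ.
Eliminating β₀: 7·(row 1) − 5·(row 2) gives 486·β₁ = 7·(-139) − 5·11 = -1028, so β₁ = -514/243.
Then β₀ = (11 − 5·(-514/243))/7 = 749/243.

β₀ = 3.0823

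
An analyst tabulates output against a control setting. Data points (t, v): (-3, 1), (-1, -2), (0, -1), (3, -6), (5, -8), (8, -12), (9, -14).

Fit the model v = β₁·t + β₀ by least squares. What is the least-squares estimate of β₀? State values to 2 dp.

The normal system AᵀA·[β₁, β₀]ᵀ = Aᵀv is [[189, 21]; [21, 7]]·[β₁, β₀]ᵀ = [-281, -42]ᵀ.
Δ = 189·7 − 21² = 882.
β₁ = ((-281)·7 − 21·(-42))/882 = -155/126; β₀ = (189·(-42) − 21·(-281))/882 = -97/42.

β₀ = -2.31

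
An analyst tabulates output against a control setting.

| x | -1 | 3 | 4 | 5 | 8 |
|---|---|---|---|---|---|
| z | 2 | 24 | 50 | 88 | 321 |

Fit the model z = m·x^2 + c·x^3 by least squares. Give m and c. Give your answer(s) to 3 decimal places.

m = 1.150, c = 0.483

The normal equations are: 5059·m + 37159·c = 23762;  37159·m + 282595·c = 179198.
(Σx^2·x^2 = 5059, Σx^2·x^3 = 37159, Σx^3·x^3 = 282595, Σx^2·z = 23762, Σx^3·z = 179198.)
Δ = 5059·282595 − 37159² = 48856824.
m = (23762·282595 − 37159·179198)/48856824 = 4683659/4071402; c = (5059·179198 − 37159·23762)/48856824 = 1965877/4071402.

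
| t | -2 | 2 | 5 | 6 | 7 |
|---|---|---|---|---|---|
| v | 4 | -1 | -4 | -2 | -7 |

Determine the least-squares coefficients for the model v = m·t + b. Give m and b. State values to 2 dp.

Setting ∂/∂m … = 0 gives: 118·m + 18·b = -91;  18·m + 5·b = -10.
(Σt·t = 118, Σt = 18, Σ1 = 5, Σt·v = -91, Σv = -10.)
Eliminating b: 5·(row 1) − 18·(row 2) gives 266·m = 5·(-91) − 18·(-10) = -275, so m = -275/266.
Then b = ((-10) − 18·(-275/266))/5 = 229/133.

m = -1.03, b = 1.72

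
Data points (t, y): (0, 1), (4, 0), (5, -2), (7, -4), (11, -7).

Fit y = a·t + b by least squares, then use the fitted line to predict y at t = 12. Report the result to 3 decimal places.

The normal system AᵀA·[a, b]ᵀ = Aᵀy is [[211, 27]; [27, 5]]·[a, b]ᵀ = [-115, -12]ᵀ.
det = 211·5 − 27² = 326.
a = ((-115)·5 − 27·(-12))/326 = -251/326; b = (211·(-12) − 27·(-115))/326 = 573/326.
At t = 12: ŷ = (-251/326)·(12) + (573/326)·(1) = -2439/326.

ŷ = -7.482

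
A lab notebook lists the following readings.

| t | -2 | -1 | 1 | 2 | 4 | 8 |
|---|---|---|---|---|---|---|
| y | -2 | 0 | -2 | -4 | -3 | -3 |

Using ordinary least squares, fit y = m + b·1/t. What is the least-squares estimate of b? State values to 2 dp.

Forming XᵀX = [[6, 3/8]; [3/8, 165/64]] and Xᵀy = [-14, -33/8]ᵀ gives XᵀX·[m, b]ᵀ = Xᵀy.
det = 6·(165/64) − (3/8)² = 981/64.
m = ((-14)·(165/64) − (3/8)·(-33/8))/(981/64) = -737/327; b = (6·(-33/8) − (3/8)·(-14))/(981/64) = -416/327.

b = -1.27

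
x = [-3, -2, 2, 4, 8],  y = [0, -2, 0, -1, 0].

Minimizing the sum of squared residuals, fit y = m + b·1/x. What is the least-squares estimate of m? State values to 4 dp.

m = -0.6094

With design matrix A, AᵀA = [[5, 1/24]; [1/24, 397/576]] and Aᵀy = [-3, 3/4]ᵀ.
Δ = 5·(397/576) − (1/24)² = 31/9.
m = ((-3)·(397/576) − (1/24)·(3/4))/(31/9) = -39/64; b = (5·(3/4) − (1/24)·(-3))/(31/9) = 9/8.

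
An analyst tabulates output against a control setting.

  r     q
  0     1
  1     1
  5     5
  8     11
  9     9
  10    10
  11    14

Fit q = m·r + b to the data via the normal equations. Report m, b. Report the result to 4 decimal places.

m = 1.1126, b = 0.2921

Compute the Gram sums: Σr·r = 392, Σr = 44, Σ1 = 7.
Moment sums: Σr·q = 449, Σq = 51.
AᵀA·[m, b]ᵀ = Aᵀq becomes [[392, 44]; [44, 7]]·[m, b]ᵀ = [449, 51]ᵀ.
Δ = 392·7 − 44² = 808.
m = (449·7 − 44·51)/808 = 899/808; b = (392·51 − 44·449)/808 = 59/202.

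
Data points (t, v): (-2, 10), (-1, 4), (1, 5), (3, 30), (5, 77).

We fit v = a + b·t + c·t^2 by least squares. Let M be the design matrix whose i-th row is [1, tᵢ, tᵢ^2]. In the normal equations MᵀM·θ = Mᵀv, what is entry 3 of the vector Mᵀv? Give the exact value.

2244

Entry 3 ↔ basis t^2, so (Mᵀv)_{3} = Σᵢ (t^2)·vᵢ = (4)·(10) + (1)·(4) + (1)·(5) + (9)·(30) + (25)·(77) = 2244.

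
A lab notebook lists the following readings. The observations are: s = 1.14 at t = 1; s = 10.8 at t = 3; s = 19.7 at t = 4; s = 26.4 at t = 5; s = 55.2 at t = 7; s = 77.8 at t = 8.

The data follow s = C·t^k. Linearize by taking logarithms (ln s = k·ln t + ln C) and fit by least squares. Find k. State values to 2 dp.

Let Y = ln s. Fitting Y = k·ln t + ln C by least squares:
XᵀX = [[13.8297, 8.1197]; [8.1197, 6]], rhs = [28.8736, 17.1297]ᵀ  (here Σln t = 8.1197, Σ(ln t)² = 13.8297, Σln s = 17.1297, Σln t·ln s = 28.8736).
Solving (det = 17.0487): k = 2.00333, ln C = 0.14387.

k = 2.00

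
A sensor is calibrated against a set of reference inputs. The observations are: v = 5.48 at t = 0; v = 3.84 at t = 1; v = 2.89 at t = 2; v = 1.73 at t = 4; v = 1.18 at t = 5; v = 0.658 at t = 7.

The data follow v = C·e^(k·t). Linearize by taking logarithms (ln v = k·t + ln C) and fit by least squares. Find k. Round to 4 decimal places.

Linearized form: ln v = k·t + ln C. From the 6 transformed points,
XᵀX = [[95.0000, 19.0000]; [19.0000, 6]], rhs = [3.5582, 4.4029]ᵀ  (here Σt = 19.0000, Σ(t)² = 95.0000, Σln v = 4.4029, Σt·ln v = 3.5582).
Slope k = (n·Σt·ln v − Σt·Σln v)/(n·Σ(t)² − (Σt)²) = (6·3.5582 − 19.0000·4.4029)/209.0000 = -0.29812; ln C = (Σln v − k·Σt)/n = 1.67786.

k = -0.2981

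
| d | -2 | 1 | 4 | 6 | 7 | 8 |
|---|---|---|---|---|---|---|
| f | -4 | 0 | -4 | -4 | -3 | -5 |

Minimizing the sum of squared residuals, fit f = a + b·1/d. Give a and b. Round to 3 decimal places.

Forming AᵀA = [[6, 199/168]; [199/168, 38845/28224]] and Aᵀf = [-20, -121/168]ᵀ gives AᵀA·[a, b]ᵀ = Aᵀf.
Eliminating b: (38845/28224)·(row 1) − (199/168)·(row 2) gives (193469/28224)·a = (38845/28224)·(-20) − (199/168)·(-121/168) = -752821/28224, so a = -752821/193469.
Then b = ((-121/168) − (199/168)·(-752821/193469))/(38845/28224) = 546672/193469.

a = -3.891, b = 2.826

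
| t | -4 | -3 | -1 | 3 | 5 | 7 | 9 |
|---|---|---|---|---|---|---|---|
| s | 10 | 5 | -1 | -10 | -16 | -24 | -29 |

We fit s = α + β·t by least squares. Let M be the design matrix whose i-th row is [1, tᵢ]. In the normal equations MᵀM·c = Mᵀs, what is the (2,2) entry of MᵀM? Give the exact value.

190

Row 2 ↔ basis t, column 2 ↔ basis t, so (MᵀM)_{2,2} = Σᵢ (t)·(t) = (-4)·(-4) + (-3)·(-3) + (-1)·(-1) + (3)·(3) + (5)·(5) + (7)·(7) + (9)·(9) = 190.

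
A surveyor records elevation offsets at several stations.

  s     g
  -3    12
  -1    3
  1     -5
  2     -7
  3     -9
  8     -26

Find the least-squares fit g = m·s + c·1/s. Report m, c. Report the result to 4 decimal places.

m = -3.2714, c = -0.8528

XᵀX·[m, c]ᵀ = Xᵀg reads: 88·m + 6·c = -293;  6·m + (1433/576)·c = -87/4.
(Σs·s = 88, Σs·1/s = 6, Σ1/s·1/s = 1433/576, Σs·g = -293, Σ1/s·g = -87/4.)
Eliminating c: (1433/576)·(row 1) − 6·(row 2) gives (13171/72)·m = (1433/576)·(-293) − 6·(-87/4) = -344701/576, so m = -344701/105368.
Then c = ((-87/4) − 6·(-344701/105368))/(1433/576) = -11232/13171.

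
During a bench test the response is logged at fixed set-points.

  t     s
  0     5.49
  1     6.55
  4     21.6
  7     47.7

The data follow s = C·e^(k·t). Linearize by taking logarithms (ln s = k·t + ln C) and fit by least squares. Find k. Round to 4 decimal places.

Taking logs, ln s = k·t + ln C, so regress ln s on t.
AᵀA = [[66.0000, 12.0000]; [12.0000, 4]], rhs = [41.2248, 10.5200]ᵀ  (here Σt = 12.0000, Σ(t)² = 66.0000, Σln s = 10.5200, Σt·ln s = 41.2248).
Solving (det = 120.0000): k = 0.32216, ln C = 1.66353.

k = 0.3222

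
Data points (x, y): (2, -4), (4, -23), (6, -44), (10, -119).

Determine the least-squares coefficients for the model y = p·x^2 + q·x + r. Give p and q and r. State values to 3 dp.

p = -1.017, q = -2.048, r = 3.427

AᵀA·[p, q, r]ᵀ = Aᵀy reads: 11568·p + 1288·q + 156·r = -13868;  1288·p + 156·q + 22·r = -1554;  156·p + 22·q + 4·r = -190.
Solving the 3×3 system (Gaussian elimination) gives p = -179/176, q = -901/440, r = 377/110.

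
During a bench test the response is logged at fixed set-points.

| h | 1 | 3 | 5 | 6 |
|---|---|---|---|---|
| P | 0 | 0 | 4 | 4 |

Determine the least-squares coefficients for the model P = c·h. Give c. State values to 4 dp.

Compute the Gram sums: Σh·h = 71.
Moment sums: Σh·P = 44.
Hence c = 44 / 71 ≈ 0.619718.

c = 0.6197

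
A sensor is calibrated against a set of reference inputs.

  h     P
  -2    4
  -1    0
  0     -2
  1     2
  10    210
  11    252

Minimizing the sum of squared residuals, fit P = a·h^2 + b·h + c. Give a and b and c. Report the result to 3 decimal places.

a = 1.981, b = 1.269, c = -1.317

The normal equations are: 24659·a + 2323·b + 227·c = 51510;  2323·a + 227·b + 19·c = 4866;  227·a + 19·b + 6·c = 466.
Solving the 3×3 system (Gaussian elimination) gives a = 1387/700, b = 391/308, c = -2536/1925.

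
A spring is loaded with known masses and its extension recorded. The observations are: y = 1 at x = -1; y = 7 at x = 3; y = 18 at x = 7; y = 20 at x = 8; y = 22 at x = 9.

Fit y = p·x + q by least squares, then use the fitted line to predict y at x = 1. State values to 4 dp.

MᵀM·[p, q]ᵀ = Mᵀy reads: 204·p + 26·q = 504;  26·p + 5·q = 68.
Eliminating q: 5·(row 1) − 26·(row 2) gives 344·p = 5·504 − 26·68 = 752, so p = 94/43.
Then q = (68 − 26·(94/43))/5 = 96/43.
At x = 1: ŷ = (94/43)·(1) + (96/43)·(1) = 190/43.

ŷ = 4.4186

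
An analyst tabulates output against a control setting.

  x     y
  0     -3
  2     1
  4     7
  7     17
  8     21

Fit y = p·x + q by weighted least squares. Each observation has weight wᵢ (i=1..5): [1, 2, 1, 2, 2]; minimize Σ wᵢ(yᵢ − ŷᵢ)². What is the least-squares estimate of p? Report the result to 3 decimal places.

p = 3.115

Normal-equation sums: Σwᵢ·x·x = 250, Σwᵢ·x = 38, Σwᵢ·1 = 8.
Right-hand side: Σwᵢ·x·y = 606, Σwᵢ·y = 82.
Determinant 250·8 − 38² = 556.
p = (606·8 − 38·82)/556 = 433/139; q = (250·82 − 38·606)/556 = -632/139.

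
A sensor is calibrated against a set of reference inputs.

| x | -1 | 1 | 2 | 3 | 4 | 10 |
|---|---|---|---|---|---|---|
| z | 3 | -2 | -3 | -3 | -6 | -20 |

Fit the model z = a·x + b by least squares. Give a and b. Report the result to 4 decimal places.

Compute the Gram sums: Σx·x = 131, Σx = 19, Σ1 = 6.
And Σx·z = -244, Σz = -31.
Δ = 131·6 − 19² = 425.
a = ((-244)·6 − 19·(-31))/425 = -35/17; b = (131·(-31) − 19·(-244))/425 = 23/17.

a = -2.0588, b = 1.3529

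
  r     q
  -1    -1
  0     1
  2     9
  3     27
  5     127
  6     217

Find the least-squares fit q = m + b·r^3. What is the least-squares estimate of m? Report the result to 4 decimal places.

m = 0.5787

Sums needed: Σ1 = 6, Σr^3 = 375, Σr^3·r^3 = 63075.
And Σq = 380, Σr^3·q = 63549.
So AᵀA·[m, b]ᵀ = Aᵀq: [[6, 375]; [375, 63075]]·[m, b]ᵀ = [380, 63549]ᵀ.
Determinant 6·63075 − 375² = 237825.
m = (380·63075 − 375·63549)/237825 = 1835/3171; b = (6·63549 − 375·380)/237825 = 79598/79275.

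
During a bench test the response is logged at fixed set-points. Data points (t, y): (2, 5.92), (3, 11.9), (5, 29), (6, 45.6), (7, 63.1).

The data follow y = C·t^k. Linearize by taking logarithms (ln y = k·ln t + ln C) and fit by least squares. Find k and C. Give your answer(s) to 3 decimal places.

Linearized form: ln y = k·ln t + ln C. From the 5 transformed points,
Over the data: Σln t = 7.1389, Σ(ln t)² = 11.2747, Σln y = 15.5868, Σln t·ln y = 24.2825.
Normal system: [[11.2747, 7.1389]; [7.1389, 5]]·[k, ln C]ᵀ = [24.2825, 15.5868]ᵀ.
Slope k = (n·Σln t·ln y − Σln t·Σln y)/(n·Σ(ln t)² − (Σln t)²) = (5·24.2825 − 7.1389·15.5868)/5.4099 = 1.87439; ln C = (Σln y − k·Σln t)/n = 0.44115, so C = exp(0.44115) = 1.55449.

k = 1.874, C = 1.554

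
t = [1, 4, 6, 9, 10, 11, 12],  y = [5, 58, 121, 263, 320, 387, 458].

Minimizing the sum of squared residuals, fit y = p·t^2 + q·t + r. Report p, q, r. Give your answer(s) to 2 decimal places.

Setting ∂/∂p … = 0 gives: 53491·p + 5069·q + 499·r = 171371;  5069·p + 499·q + 53·r = 16283;  499·p + 53·q + 7·r = 1612.
(Σt^2·t^2 = 53491, Σt^2·t = 5069, Σt^2 = 499, Σt·t = 499, Σt = 53, Σ1 = 7, Σt^2·y = 171371, Σt·y = 16283, Σy = 1612.)
Solving the 3×3 system (Gaussian elimination) gives p = 439/147, q = 447/196, r = 11/84.

p = 2.99, q = 2.28, r = 0.13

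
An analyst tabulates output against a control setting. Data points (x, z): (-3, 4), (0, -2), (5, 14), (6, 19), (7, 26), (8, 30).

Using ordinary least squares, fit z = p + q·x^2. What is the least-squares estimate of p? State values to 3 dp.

Setting ∂/∂p … = 0 gives: 6·p + 183·q = 91;  183·p + 8499·q = 4264.
Δ = 6·8499 − 183² = 17505.
p = (91·8499 − 183·4264)/17505 = -767/1945; q = (6·4264 − 183·91)/17505 = 2977/5835.

p = -0.394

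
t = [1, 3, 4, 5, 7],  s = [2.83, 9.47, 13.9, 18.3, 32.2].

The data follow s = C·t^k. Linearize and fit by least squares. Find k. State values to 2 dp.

Taking logs, ln s = k·ln t + ln C, so regress ln s on ln t.
Over the data: Σln t = 6.0403, Σ(ln t)² = 9.5056, Σln s = 12.2992, Σln t·ln s = 17.5530.
Normal system: [[9.5056, 6.0403]; [6.0403, 5]]·[k, ln C]ᵀ = [17.5530, 12.2992]ᵀ.
Solving (det = 11.0434): k = 1.22018, ln C = 0.98579.

k = 1.22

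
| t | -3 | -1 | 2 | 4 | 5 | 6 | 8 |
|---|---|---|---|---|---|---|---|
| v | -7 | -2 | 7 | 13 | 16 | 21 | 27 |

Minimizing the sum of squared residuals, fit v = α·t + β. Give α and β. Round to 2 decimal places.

α = 3.11, β = 1.39

The normal system XᵀX·[α, β]ᵀ = Xᵀv is [[155, 21]; [21, 7]]·[α, β]ᵀ = [511, 75]ᵀ.
Δ = 155·7 − 21² = 644.
α = (511·7 − 21·75)/644 = 143/46; β = (155·75 − 21·511)/644 = 447/322.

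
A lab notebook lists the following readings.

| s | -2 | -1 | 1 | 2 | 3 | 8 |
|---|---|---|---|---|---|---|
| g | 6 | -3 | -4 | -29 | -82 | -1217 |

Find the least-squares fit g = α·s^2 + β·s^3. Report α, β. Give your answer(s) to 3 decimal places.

The normal equations are: 4211·α + 33011·β = -78725;  33011·α + 263003·β = -625599.
Eliminating β: 263003·(row 1) − 33011·(row 2) gives 17779512·α = 263003·(-78725) − 33011·(-625599) = -53262586, so α = -26631293/8889756.
Then β = ((-625599) − 33011·(-26631293/8889756))/263003 = -17803207/8889756.

α = -2.996, β = -2.003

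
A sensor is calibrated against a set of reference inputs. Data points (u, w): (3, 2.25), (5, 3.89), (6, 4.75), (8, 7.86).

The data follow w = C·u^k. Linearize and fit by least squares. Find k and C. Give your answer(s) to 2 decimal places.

Linearized form: ln w = k·ln u + ln C. From the 4 transformed points,
XᵀX = [[11.3317, 6.5793]; [6.5793, 4]], rhs = [10.1564, 5.7893]ᵀ  (here Σln u = 6.5793, Σ(ln u)² = 11.3317, Σln w = 5.7893, Σln u·ln w = 10.1564).
Solving (det = 2.0403): k = 1.24312, ln C = -0.59738, so C = exp(-0.59738) = 0.55025.

k = 1.24, C = 0.55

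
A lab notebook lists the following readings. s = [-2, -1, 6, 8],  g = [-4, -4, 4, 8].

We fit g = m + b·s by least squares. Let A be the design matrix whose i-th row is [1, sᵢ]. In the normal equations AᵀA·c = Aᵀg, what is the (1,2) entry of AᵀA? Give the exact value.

11

Row 1 ↔ basis 1, column 2 ↔ basis s, so (AᵀA)_{1,2} = Σᵢ s = (1)·(-2) + (1)·(-1) + (1)·(6) + (1)·(8) = 11.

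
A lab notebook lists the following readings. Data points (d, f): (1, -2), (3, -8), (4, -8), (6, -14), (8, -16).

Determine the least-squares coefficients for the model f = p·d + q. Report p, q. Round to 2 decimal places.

The normal system XᵀX·[p, q]ᵀ = Xᵀf is [[126, 22]; [22, 5]]·[p, q]ᵀ = [-270, -48]ᵀ.
Eliminating q: 5·(row 1) − 22·(row 2) gives 146·p = 5·(-270) − 22·(-48) = -294, so p = -147/73.
Then q = ((-48) − 22·(-147/73))/5 = -54/73.

p = -2.01, q = -0.74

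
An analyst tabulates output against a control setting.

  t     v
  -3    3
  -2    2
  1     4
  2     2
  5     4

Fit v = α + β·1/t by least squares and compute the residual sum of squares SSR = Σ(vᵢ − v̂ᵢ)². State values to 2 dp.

SSR = 3.04

Normal-equation sums: Σ1 = 5, Σ1/t = 13/15, Σ1/t·1/t = 743/450.
Moment sums: Σv = 15, Σ1/t·v = 19/5.
XᵀX·[α, β]ᵀ = Xᵀv becomes [[5, 13/15]; [13/15, 743/450]]·[α, β]ᵀ = [15, 19/5]ᵀ.
Eliminating β: (743/450)·(row 1) − (13/15)·(row 2) gives (3377/450)·α = (743/450)·15 − (13/15)·(19/5) = 3221/150, so α = 9663/3377.
Then β = ((19/5) − (13/15)·(9663/3377))/(743/450) = 2700/3377.
Residuals: 1368/3377, -1559/3377, 1145/3377, -4259/3377, 3305/3377; SSR = 10268/3377.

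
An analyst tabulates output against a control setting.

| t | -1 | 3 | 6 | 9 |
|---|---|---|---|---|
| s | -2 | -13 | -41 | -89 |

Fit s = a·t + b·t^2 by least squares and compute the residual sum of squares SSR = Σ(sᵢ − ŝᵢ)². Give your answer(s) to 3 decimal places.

Sums needed: Σt·t = 127, Σt·t^2 = 971, Σt^2·t^2 = 7939.
For Xᵀs: Σt·s = -1084, Σt^2·s = -8804.
XᵀX·[a, b]ᵀ = Xᵀs becomes [[127, 971]; [971, 7939]]·[a, b]ᵀ = [-1084, -8804]ᵀ.
Δ = 127·7939 − 971² = 65412.
a = ((-1084)·7939 − 971·(-8804))/65412 = -4766/5451; b = (127·(-8804) − 971·(-1084))/65412 = -5462/5451.
Residuals: -3402/1817, -2469/1817, 579/1817, 59/1817; SSR = 9911/1817.

SSR = 5.455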